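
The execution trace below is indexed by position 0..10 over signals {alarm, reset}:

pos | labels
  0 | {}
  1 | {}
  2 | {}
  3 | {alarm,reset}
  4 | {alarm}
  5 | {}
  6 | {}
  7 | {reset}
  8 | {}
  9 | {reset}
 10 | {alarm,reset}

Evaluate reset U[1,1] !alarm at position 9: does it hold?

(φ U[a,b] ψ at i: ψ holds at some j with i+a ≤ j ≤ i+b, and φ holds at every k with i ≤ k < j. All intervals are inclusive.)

False

Need some j in [10,10] with !alarm, and reset at every k in [9,j-1].
  j=10: !alarm false.
No j in the window works → until fails.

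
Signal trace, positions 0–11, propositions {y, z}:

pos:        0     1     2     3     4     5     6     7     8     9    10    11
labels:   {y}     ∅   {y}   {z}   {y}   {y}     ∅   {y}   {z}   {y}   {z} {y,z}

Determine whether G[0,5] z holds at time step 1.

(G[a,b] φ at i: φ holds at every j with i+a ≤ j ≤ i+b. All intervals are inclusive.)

No

Check z at every j in [1,6]:
  j=1: false
  j=2: false
  j=3: true
  j=4: false
  j=5: false
  j=6: false
Fails at j=1 → formula fails.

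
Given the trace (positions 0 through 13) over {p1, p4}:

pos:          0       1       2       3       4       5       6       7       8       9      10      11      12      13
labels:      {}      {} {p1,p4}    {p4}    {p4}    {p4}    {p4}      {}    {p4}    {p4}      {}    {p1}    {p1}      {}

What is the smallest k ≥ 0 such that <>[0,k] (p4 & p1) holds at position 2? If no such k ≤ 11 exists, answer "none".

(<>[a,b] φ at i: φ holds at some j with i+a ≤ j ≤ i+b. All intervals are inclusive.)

Scan j = 2,3,… for (p4 & p1):
  j=2: holds
First hit at j=2, so smallest k = 2-2 = 0.

0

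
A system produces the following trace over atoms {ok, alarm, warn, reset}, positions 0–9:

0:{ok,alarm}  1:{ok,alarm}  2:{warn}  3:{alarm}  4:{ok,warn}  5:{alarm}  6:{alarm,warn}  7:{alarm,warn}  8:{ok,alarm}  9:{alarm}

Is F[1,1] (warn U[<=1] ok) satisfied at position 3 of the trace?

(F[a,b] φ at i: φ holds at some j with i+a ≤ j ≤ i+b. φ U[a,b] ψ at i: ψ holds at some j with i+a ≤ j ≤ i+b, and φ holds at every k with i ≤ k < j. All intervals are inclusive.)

True

Check (warn U[<=1] ok) at each j in [4,4]:
  j=4: holds
Found at j=4 → formula holds.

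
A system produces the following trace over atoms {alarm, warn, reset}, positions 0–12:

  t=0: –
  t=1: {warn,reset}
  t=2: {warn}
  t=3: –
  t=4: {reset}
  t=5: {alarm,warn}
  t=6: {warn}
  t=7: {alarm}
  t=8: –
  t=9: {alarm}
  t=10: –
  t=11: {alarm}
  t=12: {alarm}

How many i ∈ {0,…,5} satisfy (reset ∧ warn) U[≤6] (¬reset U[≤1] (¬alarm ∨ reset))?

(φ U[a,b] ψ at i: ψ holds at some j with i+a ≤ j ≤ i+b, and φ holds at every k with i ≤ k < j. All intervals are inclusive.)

Evaluate at each i in [0,5]:
  i=0: ✓ (rhs at j=0)
  i=1: ✓ (rhs at j=1)
  i=2: ✓ (rhs at j=2)
  i=3: ✓ (rhs at j=3)
  i=4: ✓ (rhs at j=4)
  i=5: ✓ (rhs at j=5)
Positions where it holds: {0, 1, 2, 3, 4, 5} → 6.

6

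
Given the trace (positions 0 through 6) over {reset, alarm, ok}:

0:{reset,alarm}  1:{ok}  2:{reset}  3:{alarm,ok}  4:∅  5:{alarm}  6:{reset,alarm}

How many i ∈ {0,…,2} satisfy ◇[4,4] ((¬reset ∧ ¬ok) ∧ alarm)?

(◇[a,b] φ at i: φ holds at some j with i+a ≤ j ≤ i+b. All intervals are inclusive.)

1

Evaluate at each i in [0,2]:
  i=0: ✗ (none in [4,4])
  i=1: ✓ (witness j=5)
  i=2: ✗ (none in [6,6])
Positions where it holds: {1} → 1.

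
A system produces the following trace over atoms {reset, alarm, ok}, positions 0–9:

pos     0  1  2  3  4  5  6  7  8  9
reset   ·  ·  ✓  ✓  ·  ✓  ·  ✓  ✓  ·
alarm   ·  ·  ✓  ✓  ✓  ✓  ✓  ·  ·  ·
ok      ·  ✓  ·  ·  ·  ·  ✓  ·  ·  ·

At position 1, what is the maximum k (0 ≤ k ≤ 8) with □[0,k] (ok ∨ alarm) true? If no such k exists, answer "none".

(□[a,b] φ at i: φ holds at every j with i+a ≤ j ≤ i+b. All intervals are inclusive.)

(ok ∨ alarm) must hold from j=1 onward; find where it first fails.
  j=1: holds
  j=2: holds
  j=3: holds
  j=4: holds
  j=5: holds
  j=6: holds
  j=7: fails
Holds on [1,6], so largest k = 5.

5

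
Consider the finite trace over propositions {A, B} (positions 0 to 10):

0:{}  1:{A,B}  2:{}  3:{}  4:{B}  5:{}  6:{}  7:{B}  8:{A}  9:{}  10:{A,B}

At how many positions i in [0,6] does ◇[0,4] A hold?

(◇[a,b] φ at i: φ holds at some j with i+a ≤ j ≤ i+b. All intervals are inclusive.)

5

Evaluate at each i in [0,6]:
  i=0: ✓ (witness j=1)
  i=1: ✓ (witness j=1)
  i=2: ✗ (none in [2,6])
  i=3: ✗ (none in [3,7])
  i=4: ✓ (witness j=8)
  i=5: ✓ (witness j=8)
  i=6: ✓ (witness j=8)
Positions where it holds: {0, 1, 4, 5, 6} → 5.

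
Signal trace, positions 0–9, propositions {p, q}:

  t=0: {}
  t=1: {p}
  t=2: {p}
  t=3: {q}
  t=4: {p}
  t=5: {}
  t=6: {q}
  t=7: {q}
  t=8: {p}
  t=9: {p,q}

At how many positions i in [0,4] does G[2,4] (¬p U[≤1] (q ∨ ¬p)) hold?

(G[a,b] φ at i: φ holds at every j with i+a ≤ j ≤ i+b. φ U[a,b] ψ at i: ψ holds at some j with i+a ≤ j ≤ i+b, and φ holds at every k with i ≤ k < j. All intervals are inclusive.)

Evaluate at each i in [0,4]:
  i=0: ✗ (fails at j=2)
  i=1: ✗ (fails at j=4)
  i=2: ✗ (fails at j=4)
  i=3: ✓ (all of [5,7])
  i=4: ✗ (fails at j=8)
Positions where it holds: {3} → 1.

1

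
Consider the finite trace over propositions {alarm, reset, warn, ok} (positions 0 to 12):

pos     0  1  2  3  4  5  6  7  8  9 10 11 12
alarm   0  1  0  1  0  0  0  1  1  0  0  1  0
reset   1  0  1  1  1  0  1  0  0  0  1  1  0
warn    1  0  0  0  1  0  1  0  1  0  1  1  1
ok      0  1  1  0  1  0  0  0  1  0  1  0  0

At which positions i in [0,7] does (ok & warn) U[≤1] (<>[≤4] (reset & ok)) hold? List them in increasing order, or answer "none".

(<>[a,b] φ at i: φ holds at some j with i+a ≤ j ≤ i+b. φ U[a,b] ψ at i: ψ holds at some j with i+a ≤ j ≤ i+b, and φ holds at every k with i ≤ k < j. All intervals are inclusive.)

0, 1, 2, 3, 4, 6, 7

Evaluate at each i in [0,7]:
  i=0: ✓ (rhs at j=0)
  i=1: ✓ (rhs at j=1)
  i=2: ✓ (rhs at j=2)
  i=3: ✓ (rhs at j=3)
  i=4: ✓ (rhs at j=4)
  i=5: ✗ (lhs fails at k=5 before rhs at j=6)
  i=6: ✓ (rhs at j=6)
  i=7: ✓ (rhs at j=7)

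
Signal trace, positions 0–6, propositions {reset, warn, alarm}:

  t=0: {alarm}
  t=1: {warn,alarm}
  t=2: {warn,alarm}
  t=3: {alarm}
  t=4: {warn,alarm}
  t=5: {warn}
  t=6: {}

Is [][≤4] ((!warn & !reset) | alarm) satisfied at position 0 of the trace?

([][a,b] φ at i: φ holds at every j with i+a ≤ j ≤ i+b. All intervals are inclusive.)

True

Check ((!warn & !reset) | alarm) at every j in [0,4]:
  j=0: true
  j=1: true
  j=2: true
  j=3: true
  j=4: true
All positions satisfy it → formula holds.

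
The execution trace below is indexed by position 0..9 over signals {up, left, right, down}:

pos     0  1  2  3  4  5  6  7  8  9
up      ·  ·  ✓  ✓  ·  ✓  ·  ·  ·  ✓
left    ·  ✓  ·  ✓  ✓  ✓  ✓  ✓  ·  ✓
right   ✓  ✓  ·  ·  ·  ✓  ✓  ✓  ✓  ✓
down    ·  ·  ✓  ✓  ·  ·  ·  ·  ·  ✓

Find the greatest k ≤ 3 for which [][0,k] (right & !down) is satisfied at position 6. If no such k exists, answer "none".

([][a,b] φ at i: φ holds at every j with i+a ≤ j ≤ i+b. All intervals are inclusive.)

2

(right & !down) must hold from j=6 onward; find where it first fails.
  j=6: holds
  j=7: holds
  j=8: holds
  j=9: fails
Holds on [6,8], so largest k = 2.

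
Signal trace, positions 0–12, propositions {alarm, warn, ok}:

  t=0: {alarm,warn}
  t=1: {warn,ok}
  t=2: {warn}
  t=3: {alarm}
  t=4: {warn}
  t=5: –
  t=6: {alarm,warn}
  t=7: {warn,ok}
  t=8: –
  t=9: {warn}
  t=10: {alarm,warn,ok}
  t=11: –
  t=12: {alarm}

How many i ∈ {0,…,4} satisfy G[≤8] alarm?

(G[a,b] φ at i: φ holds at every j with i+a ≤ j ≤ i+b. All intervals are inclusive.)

0

Evaluate at each i in [0,4]:
  i=0: ✗ (fails at j=1)
  i=1: ✗ (fails at j=1)
  i=2: ✗ (fails at j=2)
  i=3: ✗ (fails at j=4)
  i=4: ✗ (fails at j=4)
Positions where it holds: {} → 0.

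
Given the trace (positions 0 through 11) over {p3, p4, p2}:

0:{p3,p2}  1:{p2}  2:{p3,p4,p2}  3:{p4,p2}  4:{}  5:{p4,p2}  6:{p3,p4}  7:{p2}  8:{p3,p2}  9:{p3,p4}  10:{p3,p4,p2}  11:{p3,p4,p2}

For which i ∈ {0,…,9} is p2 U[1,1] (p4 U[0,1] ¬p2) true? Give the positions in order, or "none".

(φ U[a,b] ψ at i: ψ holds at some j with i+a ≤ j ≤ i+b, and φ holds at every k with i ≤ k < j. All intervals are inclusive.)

Evaluate at each i in [0,9]:
  i=0: ✗ (no rhs in [1,1])
  i=1: ✗ (no rhs in [2,2])
  i=2: ✓ (rhs at j=3; lhs holds on [2,2])
  i=3: ✓ (rhs at j=4; lhs holds on [3,3])
  i=4: ✗ (lhs fails at k=4 before rhs at j=5)
  i=5: ✓ (rhs at j=6; lhs holds on [5,5])
  i=6: ✗ (no rhs in [7,7])
  i=7: ✗ (no rhs in [8,8])
  i=8: ✓ (rhs at j=9; lhs holds on [8,8])
  i=9: ✗ (no rhs in [10,10])

2, 3, 5, 8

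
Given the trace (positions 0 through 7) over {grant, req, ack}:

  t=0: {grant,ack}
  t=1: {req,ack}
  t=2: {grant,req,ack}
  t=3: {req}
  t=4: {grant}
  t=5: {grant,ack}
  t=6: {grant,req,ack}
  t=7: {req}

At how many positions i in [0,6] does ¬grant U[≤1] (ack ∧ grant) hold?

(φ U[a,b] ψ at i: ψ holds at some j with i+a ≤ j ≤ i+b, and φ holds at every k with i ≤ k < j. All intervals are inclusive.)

5

Evaluate at each i in [0,6]:
  i=0: ✓ (rhs at j=0)
  i=1: ✓ (rhs at j=2; lhs holds on [1,1])
  i=2: ✓ (rhs at j=2)
  i=3: ✗ (no rhs in [3,4])
  i=4: ✗ (lhs fails at k=4 before rhs at j=5)
  i=5: ✓ (rhs at j=5)
  i=6: ✓ (rhs at j=6)
Positions where it holds: {0, 1, 2, 5, 6} → 5.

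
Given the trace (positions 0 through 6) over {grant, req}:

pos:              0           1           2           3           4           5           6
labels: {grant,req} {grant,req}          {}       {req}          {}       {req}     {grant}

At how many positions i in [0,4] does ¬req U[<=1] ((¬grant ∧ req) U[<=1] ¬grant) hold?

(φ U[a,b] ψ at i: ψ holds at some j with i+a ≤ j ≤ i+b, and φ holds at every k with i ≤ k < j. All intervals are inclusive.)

3

Evaluate at each i in [0,4]:
  i=0: ✗ (no rhs in [0,1])
  i=1: ✗ (lhs fails at k=1 before rhs at j=2)
  i=2: ✓ (rhs at j=2)
  i=3: ✓ (rhs at j=3)
  i=4: ✓ (rhs at j=4)
Positions where it holds: {2, 3, 4} → 3.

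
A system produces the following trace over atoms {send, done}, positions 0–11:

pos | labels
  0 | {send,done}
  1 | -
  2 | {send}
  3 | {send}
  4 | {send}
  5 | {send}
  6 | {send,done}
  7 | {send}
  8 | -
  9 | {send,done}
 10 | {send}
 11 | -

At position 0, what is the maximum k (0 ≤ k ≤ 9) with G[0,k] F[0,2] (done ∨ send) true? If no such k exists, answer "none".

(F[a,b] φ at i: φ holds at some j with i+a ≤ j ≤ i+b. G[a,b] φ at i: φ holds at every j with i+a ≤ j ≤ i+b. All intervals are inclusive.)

F[0,2] (done ∨ send) must hold from j=0 onward; find where it first fails.
  j=0: holds
  j=1: holds
  j=2: holds
  j=3: holds
  j=4: holds
  j=5: holds
  j=6: holds
  j=7: holds
  j=8: holds
  j=9: holds
Holds through j=9; largest k = 9.

9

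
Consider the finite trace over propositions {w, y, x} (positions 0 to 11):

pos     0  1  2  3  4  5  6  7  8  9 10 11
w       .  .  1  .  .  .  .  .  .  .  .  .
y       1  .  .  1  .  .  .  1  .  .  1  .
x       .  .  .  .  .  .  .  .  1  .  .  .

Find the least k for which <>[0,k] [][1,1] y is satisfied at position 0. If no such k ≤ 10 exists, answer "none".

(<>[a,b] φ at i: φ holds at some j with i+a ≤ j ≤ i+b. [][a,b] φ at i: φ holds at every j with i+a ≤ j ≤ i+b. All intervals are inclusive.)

2

Scan j = 0,1,… for [][1,1] y:
  j=0: fails
  j=1: fails
  j=2: holds
First hit at j=2, so smallest k = 2-0 = 2.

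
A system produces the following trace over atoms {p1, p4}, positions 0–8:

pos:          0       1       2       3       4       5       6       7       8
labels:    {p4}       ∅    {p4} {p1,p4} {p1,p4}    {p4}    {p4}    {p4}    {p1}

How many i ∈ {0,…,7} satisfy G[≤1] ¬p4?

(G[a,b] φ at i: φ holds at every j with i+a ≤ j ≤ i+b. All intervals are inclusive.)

0

Evaluate at each i in [0,7]:
  i=0: ✗ (fails at j=0)
  i=1: ✗ (fails at j=2)
  i=2: ✗ (fails at j=2)
  i=3: ✗ (fails at j=3)
  i=4: ✗ (fails at j=4)
  i=5: ✗ (fails at j=5)
  i=6: ✗ (fails at j=6)
  i=7: ✗ (fails at j=7)
Positions where it holds: {} → 0.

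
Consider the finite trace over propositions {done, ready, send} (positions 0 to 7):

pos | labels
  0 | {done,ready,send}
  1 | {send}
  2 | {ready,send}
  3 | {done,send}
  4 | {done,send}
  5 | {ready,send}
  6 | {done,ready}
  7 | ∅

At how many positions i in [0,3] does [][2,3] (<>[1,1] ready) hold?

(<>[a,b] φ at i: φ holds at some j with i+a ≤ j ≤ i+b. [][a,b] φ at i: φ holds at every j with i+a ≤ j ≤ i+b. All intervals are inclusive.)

1

Evaluate at each i in [0,3]:
  i=0: ✗ (fails at j=2)
  i=1: ✗ (fails at j=3)
  i=2: ✓ (all of [4,5])
  i=3: ✗ (fails at j=6)
Positions where it holds: {2} → 1.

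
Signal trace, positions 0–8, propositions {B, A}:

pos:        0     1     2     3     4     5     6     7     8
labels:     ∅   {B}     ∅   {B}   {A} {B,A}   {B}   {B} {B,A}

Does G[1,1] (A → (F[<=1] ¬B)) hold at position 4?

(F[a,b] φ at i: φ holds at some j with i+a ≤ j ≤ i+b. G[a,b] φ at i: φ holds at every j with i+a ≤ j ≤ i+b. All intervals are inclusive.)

False

Check (A → (F[<=1] ¬B)) at every j in [5,5]:
  j=5: antecedent true; consequent fails (none in [5,6]) → ✗
Fails at j=5 → formula fails.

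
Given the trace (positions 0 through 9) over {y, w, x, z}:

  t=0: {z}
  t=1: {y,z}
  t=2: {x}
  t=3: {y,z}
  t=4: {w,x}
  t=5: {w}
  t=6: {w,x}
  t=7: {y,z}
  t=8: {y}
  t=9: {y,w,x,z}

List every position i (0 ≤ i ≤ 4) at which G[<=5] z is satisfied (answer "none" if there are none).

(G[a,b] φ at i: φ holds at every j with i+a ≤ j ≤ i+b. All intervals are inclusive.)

Evaluate at each i in [0,4]:
  i=0: ✗ (fails at j=2)
  i=1: ✗ (fails at j=2)
  i=2: ✗ (fails at j=2)
  i=3: ✗ (fails at j=4)
  i=4: ✗ (fails at j=4)

none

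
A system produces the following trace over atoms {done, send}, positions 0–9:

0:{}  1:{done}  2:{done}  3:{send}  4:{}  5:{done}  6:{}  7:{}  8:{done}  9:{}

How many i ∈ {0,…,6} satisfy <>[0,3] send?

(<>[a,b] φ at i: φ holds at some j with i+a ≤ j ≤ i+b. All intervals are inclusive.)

4

Evaluate at each i in [0,6]:
  i=0: ✓ (witness j=3)
  i=1: ✓ (witness j=3)
  i=2: ✓ (witness j=3)
  i=3: ✓ (witness j=3)
  i=4: ✗ (none in [4,7])
  i=5: ✗ (none in [5,8])
  i=6: ✗ (none in [6,9])
Positions where it holds: {0, 1, 2, 3} → 4.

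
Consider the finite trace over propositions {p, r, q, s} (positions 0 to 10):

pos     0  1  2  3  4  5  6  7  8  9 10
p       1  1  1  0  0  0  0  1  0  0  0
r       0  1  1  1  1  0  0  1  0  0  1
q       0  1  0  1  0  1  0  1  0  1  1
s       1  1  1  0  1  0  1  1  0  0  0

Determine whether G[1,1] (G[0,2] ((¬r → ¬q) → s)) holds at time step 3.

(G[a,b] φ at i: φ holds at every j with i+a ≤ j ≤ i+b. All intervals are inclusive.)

Holds

Check G[0,2] ((¬r → ¬q) → s) at every j in [4,4]:
  j=4: holds on [4,6]
All positions satisfy it → formula holds.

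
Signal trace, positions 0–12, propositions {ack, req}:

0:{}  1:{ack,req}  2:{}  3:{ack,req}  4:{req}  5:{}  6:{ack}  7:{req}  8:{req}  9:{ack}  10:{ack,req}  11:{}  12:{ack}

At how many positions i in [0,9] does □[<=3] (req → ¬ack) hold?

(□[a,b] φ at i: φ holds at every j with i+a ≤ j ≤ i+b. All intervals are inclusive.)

Evaluate at each i in [0,9]:
  i=0: ✗ (fails at j=1)
  i=1: ✗ (fails at j=1)
  i=2: ✗ (fails at j=3)
  i=3: ✗ (fails at j=3)
  i=4: ✓ (all of [4,7])
  i=5: ✓ (all of [5,8])
  i=6: ✓ (all of [6,9])
  i=7: ✗ (fails at j=10)
  i=8: ✗ (fails at j=10)
  i=9: ✗ (fails at j=10)
Positions where it holds: {4, 5, 6} → 3.

3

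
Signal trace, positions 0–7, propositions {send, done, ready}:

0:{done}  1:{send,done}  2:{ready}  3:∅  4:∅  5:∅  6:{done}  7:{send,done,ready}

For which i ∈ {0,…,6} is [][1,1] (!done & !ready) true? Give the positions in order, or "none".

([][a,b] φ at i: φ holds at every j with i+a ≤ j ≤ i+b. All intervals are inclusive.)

2, 3, 4

Evaluate at each i in [0,6]:
  i=0: ✗ (fails at j=1)
  i=1: ✗ (fails at j=2)
  i=2: ✓ (all of [3,3])
  i=3: ✓ (all of [4,4])
  i=4: ✓ (all of [5,5])
  i=5: ✗ (fails at j=6)
  i=6: ✗ (fails at j=7)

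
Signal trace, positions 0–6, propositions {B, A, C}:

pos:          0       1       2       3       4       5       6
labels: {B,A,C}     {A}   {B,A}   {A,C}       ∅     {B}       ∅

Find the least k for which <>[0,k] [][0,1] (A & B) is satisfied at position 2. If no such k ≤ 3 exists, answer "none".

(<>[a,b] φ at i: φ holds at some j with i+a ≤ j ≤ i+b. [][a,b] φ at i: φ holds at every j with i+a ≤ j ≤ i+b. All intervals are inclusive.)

none

Scan j = 2,3,… for [][0,1] (A & B):
  j=2: fails
  j=3: fails
  j=4: fails
  j=5: fails
No j in [2,5] satisfies it → none.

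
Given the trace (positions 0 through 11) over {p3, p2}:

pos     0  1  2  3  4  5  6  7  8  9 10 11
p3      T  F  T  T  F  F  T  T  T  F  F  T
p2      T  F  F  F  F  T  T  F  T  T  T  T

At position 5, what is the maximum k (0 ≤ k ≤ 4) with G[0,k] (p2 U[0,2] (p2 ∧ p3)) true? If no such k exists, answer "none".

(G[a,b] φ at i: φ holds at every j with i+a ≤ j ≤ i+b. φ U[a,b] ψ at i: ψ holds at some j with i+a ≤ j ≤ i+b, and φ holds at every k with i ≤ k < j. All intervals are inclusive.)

1

(p2 U[0,2] (p2 ∧ p3)) must hold from j=5 onward; find where it first fails.
  j=5: holds
  j=6: holds
  j=7: fails
Holds on [5,6], so largest k = 1.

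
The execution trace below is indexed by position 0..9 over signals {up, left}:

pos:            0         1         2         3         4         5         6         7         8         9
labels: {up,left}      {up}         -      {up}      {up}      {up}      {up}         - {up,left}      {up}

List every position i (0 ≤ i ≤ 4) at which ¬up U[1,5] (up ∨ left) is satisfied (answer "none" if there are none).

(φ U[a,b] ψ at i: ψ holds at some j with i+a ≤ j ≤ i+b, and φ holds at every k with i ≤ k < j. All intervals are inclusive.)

Evaluate at each i in [0,4]:
  i=0: ✗ (lhs fails at k=0 before rhs at j=1)
  i=1: ✗ (lhs fails at k=1 before rhs at j=3)
  i=2: ✓ (rhs at j=3; lhs holds on [2,2])
  i=3: ✗ (lhs fails at k=3 before rhs at j=4)
  i=4: ✗ (lhs fails at k=4 before rhs at j=5)

2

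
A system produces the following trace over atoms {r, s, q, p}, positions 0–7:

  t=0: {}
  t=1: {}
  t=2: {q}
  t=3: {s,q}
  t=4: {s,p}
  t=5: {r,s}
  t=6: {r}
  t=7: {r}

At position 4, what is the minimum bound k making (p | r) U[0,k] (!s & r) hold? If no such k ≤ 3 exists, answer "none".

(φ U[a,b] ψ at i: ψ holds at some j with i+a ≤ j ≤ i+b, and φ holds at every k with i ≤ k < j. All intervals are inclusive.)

Need earliest j ≥ 4 with (!s & r), and (p | r) at every k in [4,j-1].
  j=4: rhs fails.
  j=5: rhs fails.
  j=6: rhs holds; lhs holds on [4,5]. k = 2.

2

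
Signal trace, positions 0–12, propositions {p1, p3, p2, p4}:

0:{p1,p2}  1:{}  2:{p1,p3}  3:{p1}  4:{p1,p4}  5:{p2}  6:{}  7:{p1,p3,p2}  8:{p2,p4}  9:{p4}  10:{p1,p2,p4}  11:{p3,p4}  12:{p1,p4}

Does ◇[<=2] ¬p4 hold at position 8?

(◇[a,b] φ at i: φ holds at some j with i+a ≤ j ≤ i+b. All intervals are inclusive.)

Check ¬p4 at each j in [8,10]:
  j=8: false
  j=9: false
  j=10: false
No position in the window satisfies it → formula fails.

Does not hold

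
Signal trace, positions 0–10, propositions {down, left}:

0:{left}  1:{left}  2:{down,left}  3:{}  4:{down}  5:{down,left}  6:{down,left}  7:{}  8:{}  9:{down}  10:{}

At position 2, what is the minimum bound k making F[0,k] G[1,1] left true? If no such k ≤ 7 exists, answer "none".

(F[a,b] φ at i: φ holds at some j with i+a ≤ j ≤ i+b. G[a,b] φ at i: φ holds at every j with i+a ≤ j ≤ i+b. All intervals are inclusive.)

2

Scan j = 2,3,… for G[1,1] left:
  j=2: fails
  j=3: fails
  j=4: holds
First hit at j=4, so smallest k = 4-2 = 2.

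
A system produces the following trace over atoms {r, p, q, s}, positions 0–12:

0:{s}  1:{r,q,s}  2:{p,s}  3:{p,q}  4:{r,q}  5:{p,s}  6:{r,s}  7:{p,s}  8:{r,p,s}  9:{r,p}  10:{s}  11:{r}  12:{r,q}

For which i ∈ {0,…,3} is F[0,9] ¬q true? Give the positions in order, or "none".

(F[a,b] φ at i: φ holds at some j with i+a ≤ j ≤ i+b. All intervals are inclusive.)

0, 1, 2, 3

Evaluate at each i in [0,3]:
  i=0: ✓ (witness j=0)
  i=1: ✓ (witness j=2)
  i=2: ✓ (witness j=2)
  i=3: ✓ (witness j=5)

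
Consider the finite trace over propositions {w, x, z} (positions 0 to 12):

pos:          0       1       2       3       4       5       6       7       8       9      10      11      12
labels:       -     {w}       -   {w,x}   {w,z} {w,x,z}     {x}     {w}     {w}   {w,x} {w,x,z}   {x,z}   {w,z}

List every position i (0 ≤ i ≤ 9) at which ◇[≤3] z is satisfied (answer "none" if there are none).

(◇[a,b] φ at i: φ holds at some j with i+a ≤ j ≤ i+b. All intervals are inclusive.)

Evaluate at each i in [0,9]:
  i=0: ✗ (none in [0,3])
  i=1: ✓ (witness j=4)
  i=2: ✓ (witness j=4)
  i=3: ✓ (witness j=4)
  i=4: ✓ (witness j=4)
  i=5: ✓ (witness j=5)
  i=6: ✗ (none in [6,9])
  i=7: ✓ (witness j=10)
  i=8: ✓ (witness j=10)
  i=9: ✓ (witness j=10)

1, 2, 3, 4, 5, 7, 8, 9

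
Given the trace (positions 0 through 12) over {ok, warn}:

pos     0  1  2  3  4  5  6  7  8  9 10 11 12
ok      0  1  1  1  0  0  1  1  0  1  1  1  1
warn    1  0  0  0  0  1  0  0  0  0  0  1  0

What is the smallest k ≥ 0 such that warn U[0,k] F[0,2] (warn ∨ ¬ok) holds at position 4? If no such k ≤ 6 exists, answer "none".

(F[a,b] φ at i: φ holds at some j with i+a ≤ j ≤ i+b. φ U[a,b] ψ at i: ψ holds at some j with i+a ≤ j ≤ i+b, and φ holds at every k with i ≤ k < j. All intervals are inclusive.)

0

Need earliest j ≥ 4 with F[0,2] (warn ∨ ¬ok), and warn at every k in [4,j-1].
  j=4: rhs holds (empty prefix). k = 0.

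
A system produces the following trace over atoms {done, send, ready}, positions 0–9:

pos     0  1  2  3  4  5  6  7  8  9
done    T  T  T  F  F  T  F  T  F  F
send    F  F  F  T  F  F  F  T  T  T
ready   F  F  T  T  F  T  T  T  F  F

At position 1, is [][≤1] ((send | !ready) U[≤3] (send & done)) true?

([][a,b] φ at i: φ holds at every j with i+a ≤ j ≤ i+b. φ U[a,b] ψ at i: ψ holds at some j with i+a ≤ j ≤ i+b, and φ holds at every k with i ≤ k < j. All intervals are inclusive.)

Check ((send | !ready) U[≤3] (send & done)) at every j in [1,2]:
  j=1: fails
  j=2: fails
Fails at j=1 → formula fails.

False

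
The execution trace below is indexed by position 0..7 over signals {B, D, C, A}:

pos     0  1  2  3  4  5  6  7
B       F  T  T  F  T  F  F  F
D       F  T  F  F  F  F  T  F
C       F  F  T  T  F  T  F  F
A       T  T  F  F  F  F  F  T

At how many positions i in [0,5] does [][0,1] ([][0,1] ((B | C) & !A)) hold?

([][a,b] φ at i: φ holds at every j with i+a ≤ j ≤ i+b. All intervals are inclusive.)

Evaluate at each i in [0,5]:
  i=0: ✗ (fails at j=0)
  i=1: ✗ (fails at j=1)
  i=2: ✓ (all of [2,3])
  i=3: ✓ (all of [3,4])
  i=4: ✗ (fails at j=5)
  i=5: ✗ (fails at j=5)
Positions where it holds: {2, 3} → 2.

2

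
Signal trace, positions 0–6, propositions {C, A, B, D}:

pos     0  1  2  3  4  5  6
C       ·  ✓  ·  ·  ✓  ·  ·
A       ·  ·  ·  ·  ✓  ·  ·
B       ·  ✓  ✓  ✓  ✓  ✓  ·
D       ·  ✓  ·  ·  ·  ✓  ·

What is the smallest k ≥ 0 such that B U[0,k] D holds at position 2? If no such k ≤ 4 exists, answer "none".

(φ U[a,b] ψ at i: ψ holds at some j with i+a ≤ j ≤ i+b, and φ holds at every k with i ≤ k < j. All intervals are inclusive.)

3

Need earliest j ≥ 2 with D, and B at every k in [2,j-1].
  j=2: rhs fails.
  j=3: rhs fails.
  j=4: rhs fails.
  j=5: rhs holds; lhs holds on [2,4]. k = 3.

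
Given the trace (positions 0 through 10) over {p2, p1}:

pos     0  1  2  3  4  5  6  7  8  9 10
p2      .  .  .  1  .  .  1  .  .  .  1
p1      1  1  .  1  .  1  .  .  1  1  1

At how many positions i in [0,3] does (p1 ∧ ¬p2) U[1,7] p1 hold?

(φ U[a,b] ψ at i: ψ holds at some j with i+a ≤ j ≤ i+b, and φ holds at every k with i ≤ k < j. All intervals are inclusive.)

Evaluate at each i in [0,3]:
  i=0: ✓ (rhs at j=1; lhs holds on [0,0])
  i=1: ✗ (lhs fails at k=2 before rhs at j=3)
  i=2: ✗ (lhs fails at k=2 before rhs at j=3)
  i=3: ✗ (lhs fails at k=3 before rhs at j=5)
Positions where it holds: {0} → 1.

1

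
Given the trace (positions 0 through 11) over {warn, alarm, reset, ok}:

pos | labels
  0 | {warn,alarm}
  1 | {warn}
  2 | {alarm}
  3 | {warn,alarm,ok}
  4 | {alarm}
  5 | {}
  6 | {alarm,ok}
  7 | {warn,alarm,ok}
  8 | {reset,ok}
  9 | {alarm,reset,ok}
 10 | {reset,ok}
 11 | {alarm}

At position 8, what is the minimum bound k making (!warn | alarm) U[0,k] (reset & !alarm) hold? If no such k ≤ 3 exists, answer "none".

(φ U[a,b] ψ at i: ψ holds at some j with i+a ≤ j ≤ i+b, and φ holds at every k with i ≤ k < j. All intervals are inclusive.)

Need earliest j ≥ 8 with (reset & !alarm), and (!warn | alarm) at every k in [8,j-1].
  j=8: rhs holds (empty prefix). k = 0.

0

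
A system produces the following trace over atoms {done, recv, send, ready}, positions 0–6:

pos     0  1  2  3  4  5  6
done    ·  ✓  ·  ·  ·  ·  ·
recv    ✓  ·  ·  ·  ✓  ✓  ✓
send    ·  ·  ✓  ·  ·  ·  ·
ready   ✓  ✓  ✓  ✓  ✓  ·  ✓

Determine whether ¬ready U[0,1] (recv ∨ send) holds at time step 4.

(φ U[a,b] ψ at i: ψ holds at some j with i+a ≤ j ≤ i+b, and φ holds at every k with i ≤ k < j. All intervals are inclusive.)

True

Need some j in [4,5] with (recv ∨ send), and ¬ready at every k in [4,j-1].
  j=4: (recv ∨ send) holds; no prefix to check → satisfied.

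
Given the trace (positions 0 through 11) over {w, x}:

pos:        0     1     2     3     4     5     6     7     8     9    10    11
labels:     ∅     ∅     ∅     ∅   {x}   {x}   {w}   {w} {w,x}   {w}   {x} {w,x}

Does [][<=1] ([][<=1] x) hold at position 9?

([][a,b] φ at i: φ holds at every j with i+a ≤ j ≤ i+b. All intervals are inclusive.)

False

Check [][<=1] x at every j in [9,10]:
  j=9: fails at 9
  j=10: holds on [10,11]
Fails at j=9 → formula fails.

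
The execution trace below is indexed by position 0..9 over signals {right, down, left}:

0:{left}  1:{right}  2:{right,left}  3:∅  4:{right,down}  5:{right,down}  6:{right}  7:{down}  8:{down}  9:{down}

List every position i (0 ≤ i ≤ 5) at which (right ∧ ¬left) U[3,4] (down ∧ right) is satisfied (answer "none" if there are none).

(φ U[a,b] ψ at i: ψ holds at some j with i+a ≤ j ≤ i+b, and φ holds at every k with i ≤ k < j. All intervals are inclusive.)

none

Evaluate at each i in [0,5]:
  i=0: ✗ (lhs fails at k=0 before rhs at j=4)
  i=1: ✗ (lhs fails at k=2 before rhs at j=4)
  i=2: ✗ (lhs fails at k=2 before rhs at j=5)
  i=3: ✗ (no rhs in [6,7])
  i=4: ✗ (no rhs in [7,8])
  i=5: ✗ (no rhs in [8,9])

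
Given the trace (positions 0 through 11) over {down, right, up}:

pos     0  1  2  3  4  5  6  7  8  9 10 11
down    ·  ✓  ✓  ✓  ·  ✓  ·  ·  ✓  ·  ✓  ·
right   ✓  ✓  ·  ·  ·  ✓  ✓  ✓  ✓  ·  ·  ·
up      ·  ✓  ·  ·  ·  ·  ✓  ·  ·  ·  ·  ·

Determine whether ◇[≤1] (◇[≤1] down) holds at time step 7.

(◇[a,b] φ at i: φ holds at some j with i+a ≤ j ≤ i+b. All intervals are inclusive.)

Check ◇[≤1] down at each j in [7,8]:
  j=7: holds (witness at 8)
  j=8: holds (witness at 8)
Found at j=7 → formula holds.

Holds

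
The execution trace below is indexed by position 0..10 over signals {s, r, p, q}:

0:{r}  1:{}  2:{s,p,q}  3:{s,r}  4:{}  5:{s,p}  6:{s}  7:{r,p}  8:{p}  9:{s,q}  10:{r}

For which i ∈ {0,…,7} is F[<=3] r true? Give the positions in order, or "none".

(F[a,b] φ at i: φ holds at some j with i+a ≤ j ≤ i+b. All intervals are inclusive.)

0, 1, 2, 3, 4, 5, 6, 7

Evaluate at each i in [0,7]:
  i=0: ✓ (witness j=0)
  i=1: ✓ (witness j=3)
  i=2: ✓ (witness j=3)
  i=3: ✓ (witness j=3)
  i=4: ✓ (witness j=7)
  i=5: ✓ (witness j=7)
  i=6: ✓ (witness j=7)
  i=7: ✓ (witness j=7)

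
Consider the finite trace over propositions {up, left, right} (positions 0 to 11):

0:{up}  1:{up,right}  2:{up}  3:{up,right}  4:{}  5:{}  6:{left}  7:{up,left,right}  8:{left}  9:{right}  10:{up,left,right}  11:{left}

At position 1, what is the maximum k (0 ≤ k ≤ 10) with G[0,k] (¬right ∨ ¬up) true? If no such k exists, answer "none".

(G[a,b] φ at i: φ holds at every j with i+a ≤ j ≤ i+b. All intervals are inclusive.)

none

(¬right ∨ ¬up) must hold from j=1 onward; find where it first fails.
  j=1: fails → no k works.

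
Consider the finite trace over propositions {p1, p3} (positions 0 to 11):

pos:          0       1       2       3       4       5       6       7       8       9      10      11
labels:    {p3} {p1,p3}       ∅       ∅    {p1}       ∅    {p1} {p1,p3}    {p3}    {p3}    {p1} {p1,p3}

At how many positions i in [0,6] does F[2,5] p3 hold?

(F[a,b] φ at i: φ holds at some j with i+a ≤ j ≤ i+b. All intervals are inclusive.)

5

Evaluate at each i in [0,6]:
  i=0: ✗ (none in [2,5])
  i=1: ✗ (none in [3,6])
  i=2: ✓ (witness j=7)
  i=3: ✓ (witness j=7)
  i=4: ✓ (witness j=7)
  i=5: ✓ (witness j=7)
  i=6: ✓ (witness j=8)
Positions where it holds: {2, 3, 4, 5, 6} → 5.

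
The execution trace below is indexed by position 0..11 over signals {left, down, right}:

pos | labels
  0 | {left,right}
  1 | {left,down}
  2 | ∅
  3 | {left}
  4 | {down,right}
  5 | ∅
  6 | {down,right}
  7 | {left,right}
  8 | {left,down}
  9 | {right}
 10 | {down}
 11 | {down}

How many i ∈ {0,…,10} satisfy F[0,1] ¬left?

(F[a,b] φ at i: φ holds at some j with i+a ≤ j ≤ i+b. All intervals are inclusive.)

9

Evaluate at each i in [0,10]:
  i=0: ✗ (none in [0,1])
  i=1: ✓ (witness j=2)
  i=2: ✓ (witness j=2)
  i=3: ✓ (witness j=4)
  i=4: ✓ (witness j=4)
  i=5: ✓ (witness j=5)
  i=6: ✓ (witness j=6)
  i=7: ✗ (none in [7,8])
  i=8: ✓ (witness j=9)
  i=9: ✓ (witness j=9)
  i=10: ✓ (witness j=10)
Positions where it holds: {1, 2, 3, 4, 5, 6, 8, 9, 10} → 9.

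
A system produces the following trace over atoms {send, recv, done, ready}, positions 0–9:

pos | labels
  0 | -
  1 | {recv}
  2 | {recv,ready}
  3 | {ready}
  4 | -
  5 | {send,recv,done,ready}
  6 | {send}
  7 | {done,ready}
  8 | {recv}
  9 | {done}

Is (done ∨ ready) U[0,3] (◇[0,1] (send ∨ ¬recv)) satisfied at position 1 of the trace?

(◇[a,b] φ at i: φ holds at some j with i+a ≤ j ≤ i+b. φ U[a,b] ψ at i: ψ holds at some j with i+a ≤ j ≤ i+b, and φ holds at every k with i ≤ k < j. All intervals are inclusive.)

False

Need some j in [1,4] with ◇[0,1] (send ∨ ¬recv), and (done ∨ ready) at every k in [1,j-1].
  j=1: ◇[0,1] (send ∨ ¬recv) — fails (none in [1,2]).
  j=2: ◇[0,1] (send ∨ ¬recv) holds, but (done ∨ ready) fails at k=1 → not this j.
  j=3: ◇[0,1] (send ∨ ¬recv) holds, but (done ∨ ready) fails at k=1 → not this j.
  j=4: ◇[0,1] (send ∨ ¬recv) holds, but (done ∨ ready) fails at k=1 → not this j.
No j in the window works → until fails.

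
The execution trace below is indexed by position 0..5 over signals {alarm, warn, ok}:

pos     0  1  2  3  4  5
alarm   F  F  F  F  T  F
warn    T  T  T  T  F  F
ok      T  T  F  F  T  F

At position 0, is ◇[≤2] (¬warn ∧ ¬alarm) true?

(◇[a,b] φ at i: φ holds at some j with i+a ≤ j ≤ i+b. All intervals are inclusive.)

Does not hold

Check (¬warn ∧ ¬alarm) at each j in [0,2]:
  j=0: false
  j=1: false
  j=2: false
No position in the window satisfies it → formula fails.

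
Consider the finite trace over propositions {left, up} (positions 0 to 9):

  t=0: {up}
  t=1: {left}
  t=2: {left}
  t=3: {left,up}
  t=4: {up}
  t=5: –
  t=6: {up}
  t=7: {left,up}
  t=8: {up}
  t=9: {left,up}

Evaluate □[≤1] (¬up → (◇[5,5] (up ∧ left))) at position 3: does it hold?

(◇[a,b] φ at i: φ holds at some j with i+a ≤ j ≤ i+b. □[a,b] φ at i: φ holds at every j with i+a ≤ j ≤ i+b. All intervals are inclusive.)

Yes

Check (¬up → (◇[5,5] (up ∧ left))) at every j in [3,4]:
  j=3: antecedent false → ✓
  j=4: antecedent false → ✓
All positions satisfy it → formula holds.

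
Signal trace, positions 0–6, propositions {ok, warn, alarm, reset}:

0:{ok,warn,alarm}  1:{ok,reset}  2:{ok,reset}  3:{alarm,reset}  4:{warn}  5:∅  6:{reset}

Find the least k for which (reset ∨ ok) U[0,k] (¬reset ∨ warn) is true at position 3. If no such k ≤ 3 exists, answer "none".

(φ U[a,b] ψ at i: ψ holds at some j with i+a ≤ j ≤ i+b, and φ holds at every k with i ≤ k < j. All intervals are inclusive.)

Need earliest j ≥ 3 with (¬reset ∨ warn), and (reset ∨ ok) at every k in [3,j-1].
  j=3: rhs fails.
  j=4: rhs holds; lhs holds on [3,3]. k = 1.

1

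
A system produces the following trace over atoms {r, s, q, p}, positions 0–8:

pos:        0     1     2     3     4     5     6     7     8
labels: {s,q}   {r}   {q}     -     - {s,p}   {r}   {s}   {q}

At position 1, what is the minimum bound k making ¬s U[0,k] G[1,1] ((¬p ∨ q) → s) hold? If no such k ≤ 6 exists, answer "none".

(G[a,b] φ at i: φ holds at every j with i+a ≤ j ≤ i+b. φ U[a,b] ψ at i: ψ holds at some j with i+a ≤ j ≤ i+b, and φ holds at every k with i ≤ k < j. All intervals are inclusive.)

Need earliest j ≥ 1 with G[1,1] ((¬p ∨ q) → s), and ¬s at every k in [1,j-1].
  j=1: rhs fails.
  j=2: rhs fails.
  j=3: rhs fails.
  j=4: rhs holds; lhs holds on [1,3]. k = 3.

3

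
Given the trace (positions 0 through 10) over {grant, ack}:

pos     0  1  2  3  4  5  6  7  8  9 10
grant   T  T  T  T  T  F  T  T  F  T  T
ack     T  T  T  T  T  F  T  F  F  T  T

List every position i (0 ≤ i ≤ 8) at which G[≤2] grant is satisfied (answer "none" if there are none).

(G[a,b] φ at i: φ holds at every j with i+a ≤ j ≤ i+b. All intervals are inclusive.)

Evaluate at each i in [0,8]:
  i=0: ✓ (all of [0,2])
  i=1: ✓ (all of [1,3])
  i=2: ✓ (all of [2,4])
  i=3: ✗ (fails at j=5)
  i=4: ✗ (fails at j=5)
  i=5: ✗ (fails at j=5)
  i=6: ✗ (fails at j=8)
  i=7: ✗ (fails at j=8)
  i=8: ✗ (fails at j=8)

0, 1, 2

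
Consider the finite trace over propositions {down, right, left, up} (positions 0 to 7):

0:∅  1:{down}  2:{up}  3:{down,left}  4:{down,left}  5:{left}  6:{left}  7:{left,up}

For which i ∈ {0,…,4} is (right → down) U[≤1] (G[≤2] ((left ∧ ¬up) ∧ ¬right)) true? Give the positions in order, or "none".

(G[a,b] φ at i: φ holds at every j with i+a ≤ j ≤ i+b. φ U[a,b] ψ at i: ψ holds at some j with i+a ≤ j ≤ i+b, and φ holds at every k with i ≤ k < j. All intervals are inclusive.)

Evaluate at each i in [0,4]:
  i=0: ✗ (no rhs in [0,1])
  i=1: ✗ (no rhs in [1,2])
  i=2: ✓ (rhs at j=3; lhs holds on [2,2])
  i=3: ✓ (rhs at j=3)
  i=4: ✓ (rhs at j=4)

2, 3, 4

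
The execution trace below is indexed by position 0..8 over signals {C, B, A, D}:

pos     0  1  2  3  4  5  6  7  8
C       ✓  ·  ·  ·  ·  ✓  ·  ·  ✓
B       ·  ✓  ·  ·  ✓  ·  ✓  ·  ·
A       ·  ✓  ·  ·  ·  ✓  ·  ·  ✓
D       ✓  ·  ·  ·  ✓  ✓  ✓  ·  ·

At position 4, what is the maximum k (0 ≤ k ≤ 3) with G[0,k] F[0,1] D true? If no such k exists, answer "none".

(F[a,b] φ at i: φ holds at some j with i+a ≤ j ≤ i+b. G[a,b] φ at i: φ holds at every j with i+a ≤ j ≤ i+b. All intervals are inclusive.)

F[0,1] D must hold from j=4 onward; find where it first fails.
  j=4: holds
  j=5: holds
  j=6: holds
  j=7: fails
Holds on [4,6], so largest k = 2.

2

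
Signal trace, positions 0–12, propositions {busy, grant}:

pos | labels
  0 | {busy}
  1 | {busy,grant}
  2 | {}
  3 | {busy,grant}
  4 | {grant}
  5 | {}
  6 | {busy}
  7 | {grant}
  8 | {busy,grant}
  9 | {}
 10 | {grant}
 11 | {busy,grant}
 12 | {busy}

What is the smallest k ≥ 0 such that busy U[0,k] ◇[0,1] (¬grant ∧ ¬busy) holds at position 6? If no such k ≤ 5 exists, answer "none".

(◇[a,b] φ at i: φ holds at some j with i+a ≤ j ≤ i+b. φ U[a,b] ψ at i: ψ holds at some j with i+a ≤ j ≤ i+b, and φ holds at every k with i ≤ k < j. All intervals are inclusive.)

none

Need earliest j ≥ 6 with ◇[0,1] (¬grant ∧ ¬busy), and busy at every k in [6,j-1].
  j=6: rhs fails.
  j=7: rhs fails.
  j=8: rhs holds but lhs fails at k=7.
  j=9: rhs holds but lhs fails at k=7.
  j=10: rhs fails.
  j=11: rhs fails.
No witness within the range → none.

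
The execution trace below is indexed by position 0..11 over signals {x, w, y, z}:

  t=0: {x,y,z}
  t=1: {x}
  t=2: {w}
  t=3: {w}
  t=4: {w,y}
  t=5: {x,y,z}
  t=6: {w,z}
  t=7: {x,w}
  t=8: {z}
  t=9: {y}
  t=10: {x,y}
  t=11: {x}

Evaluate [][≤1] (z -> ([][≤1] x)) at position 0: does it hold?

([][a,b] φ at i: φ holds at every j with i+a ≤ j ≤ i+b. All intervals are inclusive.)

Check (z -> ([][≤1] x)) at every j in [0,1]:
  j=0: antecedent true; consequent holds on [0,1] → ✓
  j=1: antecedent false → ✓
All positions satisfy it → formula holds.

Yes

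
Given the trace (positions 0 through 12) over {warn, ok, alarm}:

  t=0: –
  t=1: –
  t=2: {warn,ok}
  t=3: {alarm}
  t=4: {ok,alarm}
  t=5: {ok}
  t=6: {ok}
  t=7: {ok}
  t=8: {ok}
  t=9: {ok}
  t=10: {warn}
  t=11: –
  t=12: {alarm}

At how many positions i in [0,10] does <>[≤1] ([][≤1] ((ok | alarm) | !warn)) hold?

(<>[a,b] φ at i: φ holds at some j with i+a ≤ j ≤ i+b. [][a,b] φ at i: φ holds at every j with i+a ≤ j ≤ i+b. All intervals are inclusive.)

10

Evaluate at each i in [0,10]:
  i=0: ✓ (witness j=0)
  i=1: ✓ (witness j=1)
  i=2: ✓ (witness j=2)
  i=3: ✓ (witness j=3)
  i=4: ✓ (witness j=4)
  i=5: ✓ (witness j=5)
  i=6: ✓ (witness j=6)
  i=7: ✓ (witness j=7)
  i=8: ✓ (witness j=8)
  i=9: ✗ (none in [9,10])
  i=10: ✓ (witness j=11)
Positions where it holds: {0, 1, 2, 3, 4, 5, 6, 7, 8, 10} → 10.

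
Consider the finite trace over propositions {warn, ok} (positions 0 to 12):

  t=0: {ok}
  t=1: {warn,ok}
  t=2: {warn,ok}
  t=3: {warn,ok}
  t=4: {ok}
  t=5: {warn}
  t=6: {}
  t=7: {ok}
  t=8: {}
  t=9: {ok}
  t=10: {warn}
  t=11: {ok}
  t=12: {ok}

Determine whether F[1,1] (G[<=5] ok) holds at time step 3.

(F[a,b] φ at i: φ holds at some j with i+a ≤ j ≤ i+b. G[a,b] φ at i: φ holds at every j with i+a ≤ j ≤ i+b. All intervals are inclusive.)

Check G[<=5] ok at each j in [4,4]:
  j=4: fails at 5
No position in the window satisfies it → formula fails.

Does not hold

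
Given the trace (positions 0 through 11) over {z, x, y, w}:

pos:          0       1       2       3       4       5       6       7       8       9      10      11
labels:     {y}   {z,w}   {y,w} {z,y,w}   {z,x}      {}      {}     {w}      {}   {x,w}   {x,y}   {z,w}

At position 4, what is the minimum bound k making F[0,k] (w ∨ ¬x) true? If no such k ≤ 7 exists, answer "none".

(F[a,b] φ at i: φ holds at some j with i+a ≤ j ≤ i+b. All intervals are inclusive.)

1

Scan j = 4,5,… for (w ∨ ¬x):
  j=4: fails
  j=5: holds
First hit at j=5, so smallest k = 5-4 = 1.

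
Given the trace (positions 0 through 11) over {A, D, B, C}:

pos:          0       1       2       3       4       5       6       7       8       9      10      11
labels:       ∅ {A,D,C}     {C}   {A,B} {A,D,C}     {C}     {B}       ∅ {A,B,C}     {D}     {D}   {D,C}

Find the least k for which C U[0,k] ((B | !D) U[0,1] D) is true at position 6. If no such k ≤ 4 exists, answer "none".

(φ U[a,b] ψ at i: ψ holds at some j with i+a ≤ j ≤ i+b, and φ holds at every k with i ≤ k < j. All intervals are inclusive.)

none

Need earliest j ≥ 6 with ((B | !D) U[0,1] D), and C at every k in [6,j-1].
  j=6: rhs fails.
  j=7: rhs fails.
  j=8: rhs holds but lhs fails at k=6.
  j=9: rhs holds but lhs fails at k=6.
  j=10: rhs holds but lhs fails at k=6.
No witness within the range → none.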